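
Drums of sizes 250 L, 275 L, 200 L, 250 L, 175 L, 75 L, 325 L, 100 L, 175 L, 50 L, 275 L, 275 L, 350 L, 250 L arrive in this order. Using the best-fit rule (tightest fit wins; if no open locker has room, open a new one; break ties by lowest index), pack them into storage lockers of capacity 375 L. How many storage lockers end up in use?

  250 → locker 1 (new)  [load 250/375]
  275 → locker 2 (new)  [load 275/375]
  200 → locker 3 (new)  [load 200/375]
  250 → locker 4 (new)  [load 250/375]
  175 → locker 3  [load 375/375]
  75 → locker 2  [load 350/375]
  325 → locker 5 (new)  [load 325/375]
  100 → locker 1  [load 350/375]
  175 → locker 6 (new)  [load 175/375]
  50 → locker 5  [load 375/375]
  275 → locker 7 (new)  [load 275/375]
  275 → locker 8 (new)  [load 275/375]
  350 → locker 9 (new)  [load 350/375]
  250 → locker 10 (new)  [load 250/375]
10 storage lockers opened.

10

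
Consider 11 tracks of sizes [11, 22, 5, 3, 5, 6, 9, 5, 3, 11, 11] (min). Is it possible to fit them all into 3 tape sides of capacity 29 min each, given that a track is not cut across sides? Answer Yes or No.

Total = 91 min; ⌈91/29⌉ = 4.
At least 4 tape sides are required, but only 3 are allowed.

No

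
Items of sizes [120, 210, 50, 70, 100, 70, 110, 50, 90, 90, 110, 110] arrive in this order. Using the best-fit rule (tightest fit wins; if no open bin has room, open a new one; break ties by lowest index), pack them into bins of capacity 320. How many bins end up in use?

4

  120 → bin 1 (new)  [load 120/320]
  210 → bin 2 (new)  [load 210/320]
  50 → bin 2  [load 260/320]
  70 → bin 1  [load 190/320]
  100 → bin 1  [load 290/320]
  70 → bin 3 (new)  [load 70/320]
  110 → bin 3  [load 180/320]
  50 → bin 2  [load 310/320]
  90 → bin 3  [load 270/320]
  90 → bin 4 (new)  [load 90/320]
  110 → bin 4  [load 200/320]
  110 → bin 4  [load 310/320]
4 bins opened.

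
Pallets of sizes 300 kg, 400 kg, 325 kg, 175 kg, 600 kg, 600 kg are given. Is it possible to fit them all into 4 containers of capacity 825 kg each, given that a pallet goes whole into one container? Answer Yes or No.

Yes

A valid assignment using 4 containers:
  container 1: 600 + 175 = 775
  container 2: 600 = 600
  container 3: 400 + 325 = 725
  container 4: 300 = 300
Every load is within 825 kg, so 4 containers suffice.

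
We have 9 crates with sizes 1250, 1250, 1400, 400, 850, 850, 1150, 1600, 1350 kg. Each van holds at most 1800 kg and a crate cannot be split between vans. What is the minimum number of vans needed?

7

Total = 1600 + 1400 + 1350 + 1250 + 1250 + 1150 + 850 + 850 + 400 = 10100 kg.
Lower bound: ⌈10100/1800⌉ = 6 vans.
A packing using 7 vans:
  van 1: 1600 = 1600
  van 2: 1400 + 400 = 1800
  van 3: 1350 = 1350
  van 4: 1250 = 1250
  van 5: 1250 = 1250
  van 6: 1150 = 1150
  van 7: 850 + 850 = 1700
No arrangement into 6 vans stays within capacity, so 7 is optimal.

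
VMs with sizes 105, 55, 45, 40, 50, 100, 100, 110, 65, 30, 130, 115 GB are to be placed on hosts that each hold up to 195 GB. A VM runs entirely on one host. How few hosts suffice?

Total = 130 + 115 + 110 + 105 + 100 + 100 + 65 + 55 + 50 + 45 + 40 + 30 = 945 GB.
Lower bound: ⌈945/195⌉ = 5 hosts.
Also, 6 VMs each exceed 195/2 GB, and no two of those can share a host, so at least 6 hosts are needed.
A packing using 6 hosts:
  host 1: 130 + 65 = 195
  host 2: 115 + 55 = 170
  host 3: 110 + 50 + 30 = 190
  host 4: 105 + 45 + 40 = 190
  host 5: 100 = 100
  host 6: 100 = 100
This matches the lower bound, so 6 is optimal.

6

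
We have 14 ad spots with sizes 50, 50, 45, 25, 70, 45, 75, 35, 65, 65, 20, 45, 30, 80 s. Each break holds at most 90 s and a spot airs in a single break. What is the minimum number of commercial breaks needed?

Total = 80 + 75 + 70 + 65 + 65 + 50 + 50 + 45 + 45 + 45 + 35 + 30 + 25 + 20 = 700 s.
Lower bound: ⌈700/90⌉ = 8 commercial breaks.
A packing using 9 commercial breaks:
  break 1: 80 = 80
  break 2: 75 = 75
  break 3: 70 + 20 = 90
  break 4: 65 + 25 = 90
  break 5: 65 = 65
  break 6: 50 + 35 = 85
  break 7: 50 + 30 = 80
  break 8: 45 + 45 = 90
  break 9: 45 = 45
No arrangement into 8 commercial breaks stays within capacity, so 9 is optimal.

9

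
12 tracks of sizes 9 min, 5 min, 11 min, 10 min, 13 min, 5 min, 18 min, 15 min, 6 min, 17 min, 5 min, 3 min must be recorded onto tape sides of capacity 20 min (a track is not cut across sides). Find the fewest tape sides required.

6

Total = 18 + 17 + 15 + 13 + 11 + 10 + 9 + 6 + 5 + 5 + 5 + 3 = 117 min.
Lower bound: ⌈117/20⌉ = 6 tape sides.
A packing using 6 tape sides:
  side 1: 18 = 18
  side 2: 17 + 3 = 20
  side 3: 15 + 5 = 20
  side 4: 13 + 6 = 19
  side 5: 11 + 9 = 20
  side 6: 10 + 5 + 5 = 20
This matches the lower bound, so 6 is optimal.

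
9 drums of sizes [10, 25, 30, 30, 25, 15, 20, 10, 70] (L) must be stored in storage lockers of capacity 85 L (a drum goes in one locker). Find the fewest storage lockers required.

3

Total = 70 + 30 + 30 + 25 + 25 + 20 + 15 + 10 + 10 = 235 L.
Lower bound: ⌈235/85⌉ = 3 storage lockers.
A packing using 3 storage lockers:
  locker 1: 70 + 15 = 85
  locker 2: 30 + 30 + 25 = 85
  locker 3: 25 + 20 + 10 + 10 = 65
This matches the lower bound, so 3 is optimal.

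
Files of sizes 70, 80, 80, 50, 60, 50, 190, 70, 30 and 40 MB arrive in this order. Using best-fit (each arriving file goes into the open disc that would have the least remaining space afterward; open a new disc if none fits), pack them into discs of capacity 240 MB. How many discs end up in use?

  70 → disc 1 (new)  [load 70/240]
  80 → disc 1  [load 150/240]
  80 → disc 1  [load 230/240]
  50 → disc 2 (new)  [load 50/240]
  60 → disc 2  [load 110/240]
  50 → disc 2  [load 160/240]
  190 → disc 3 (new)  [load 190/240]
  70 → disc 2  [load 230/240]
  30 → disc 3  [load 220/240]
  40 → disc 4 (new)  [load 40/240]
4 discs opened.

4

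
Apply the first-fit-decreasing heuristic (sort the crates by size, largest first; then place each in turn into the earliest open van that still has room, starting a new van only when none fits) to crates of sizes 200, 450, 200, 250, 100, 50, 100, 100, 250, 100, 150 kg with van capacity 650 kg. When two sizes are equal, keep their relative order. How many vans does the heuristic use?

3

Sorted descending: 450, 250, 250, 200, 200, 150, 100, 100, 100, 100, 50.
  450 → van 1 (new)  [load 450/650]
  250 → van 2 (new)  [load 250/650]
  250 → van 2  [load 500/650]
  200 → van 1  [load 650/650]
  200 → van 3 (new)  [load 200/650]
  150 → van 2  [load 650/650]
  100 → van 3  [load 300/650]
  100 → van 3  [load 400/650]
  100 → van 3  [load 500/650]
  100 → van 3  [load 600/650]
  50 → van 3  [load 650/650]
3 vans opened.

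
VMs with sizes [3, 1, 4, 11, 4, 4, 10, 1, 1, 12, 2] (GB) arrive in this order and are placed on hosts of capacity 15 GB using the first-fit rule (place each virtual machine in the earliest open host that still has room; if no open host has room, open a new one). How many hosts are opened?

4

  3 → host 1 (new)  [load 3/15]
  1 → host 1  [load 4/15]
  4 → host 1  [load 8/15]
  11 → host 2 (new)  [load 11/15]
  4 → host 1  [load 12/15]
  4 → host 2  [load 15/15]
  10 → host 3 (new)  [load 10/15]
  1 → host 1  [load 13/15]
  1 → host 1  [load 14/15]
  12 → host 4 (new)  [load 12/15]
  2 → host 3  [load 12/15]
4 hosts opened.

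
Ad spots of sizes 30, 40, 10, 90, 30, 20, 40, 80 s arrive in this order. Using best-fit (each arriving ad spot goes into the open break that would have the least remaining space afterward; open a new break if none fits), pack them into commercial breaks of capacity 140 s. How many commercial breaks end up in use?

3

  30 → break 1 (new)  [load 30/140]
  40 → break 1  [load 70/140]
  10 → break 1  [load 80/140]
  90 → break 2 (new)  [load 90/140]
  30 → break 2  [load 120/140]
  20 → break 2  [load 140/140]
  40 → break 1  [load 120/140]
  80 → break 3 (new)  [load 80/140]
3 commercial breaks opened.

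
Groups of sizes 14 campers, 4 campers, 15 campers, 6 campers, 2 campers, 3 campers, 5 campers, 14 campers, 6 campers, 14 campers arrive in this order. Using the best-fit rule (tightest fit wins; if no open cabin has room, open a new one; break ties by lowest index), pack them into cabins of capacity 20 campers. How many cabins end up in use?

  14 → cabin 1 (new)  [load 14/20]
  4 → cabin 1  [load 18/20]
  15 → cabin 2 (new)  [load 15/20]
  6 → cabin 3 (new)  [load 6/20]
  2 → cabin 1  [load 20/20]
  3 → cabin 2  [load 18/20]
  5 → cabin 3  [load 11/20]
  14 → cabin 4 (new)  [load 14/20]
  6 → cabin 4  [load 20/20]
  14 → cabin 5 (new)  [load 14/20]
5 cabins opened.

5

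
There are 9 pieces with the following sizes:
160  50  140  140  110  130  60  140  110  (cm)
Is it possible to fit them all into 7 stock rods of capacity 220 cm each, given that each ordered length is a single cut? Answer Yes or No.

Yes

A valid assignment using 6 stock rods:
  stock rod 1: 160 + 60 = 220
  stock rod 2: 140 + 50 = 190
  stock rod 3: 140 = 140
  stock rod 4: 140 = 140
  stock rod 5: 130 = 130
  stock rod 6: 110 + 110 = 220
That uses only 6 ≤ 7, so 7 stock rods are enough.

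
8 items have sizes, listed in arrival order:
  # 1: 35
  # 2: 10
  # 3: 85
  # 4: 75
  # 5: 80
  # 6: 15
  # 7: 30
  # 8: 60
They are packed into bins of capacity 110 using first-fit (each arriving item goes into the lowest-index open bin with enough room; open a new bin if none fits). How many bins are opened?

  35 → bin 1 (new)  [load 35/110]
  10 → bin 1  [load 45/110]
  85 → bin 2 (new)  [load 85/110]
  75 → bin 3 (new)  [load 75/110]
  80 → bin 4 (new)  [load 80/110]
  15 → bin 1  [load 60/110]
  30 → bin 1  [load 90/110]
  60 → bin 5 (new)  [load 60/110]
5 bins opened.

5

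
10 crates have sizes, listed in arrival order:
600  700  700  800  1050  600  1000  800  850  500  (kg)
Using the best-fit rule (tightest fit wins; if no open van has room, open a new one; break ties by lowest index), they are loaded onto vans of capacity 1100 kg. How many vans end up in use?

  600 → van 1 (new)  [load 600/1100]
  700 → van 2 (new)  [load 700/1100]
  700 → van 3 (new)  [load 700/1100]
  800 → van 4 (new)  [load 800/1100]
  1050 → van 5 (new)  [load 1050/1100]
  600 → van 6 (new)  [load 600/1100]
  1000 → van 7 (new)  [load 1000/1100]
  800 → van 8 (new)  [load 800/1100]
  850 → van 9 (new)  [load 850/1100]
  500 → van 1  [load 1100/1100]
9 vans opened.

9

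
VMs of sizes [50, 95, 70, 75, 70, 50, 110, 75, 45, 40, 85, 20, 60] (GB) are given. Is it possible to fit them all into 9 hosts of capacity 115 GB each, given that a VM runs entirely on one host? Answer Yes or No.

Yes

A valid assignment using 9 hosts:
  host 1: 110 = 110
  host 2: 95 + 20 = 115
  host 3: 85 = 85
  host 4: 75 + 40 = 115
  host 5: 75 = 75
  host 6: 70 + 45 = 115
  host 7: 70 = 70
  host 8: 60 + 50 = 110
  host 9: 50 = 50
Every load is within 115 GB, so 9 hosts suffice.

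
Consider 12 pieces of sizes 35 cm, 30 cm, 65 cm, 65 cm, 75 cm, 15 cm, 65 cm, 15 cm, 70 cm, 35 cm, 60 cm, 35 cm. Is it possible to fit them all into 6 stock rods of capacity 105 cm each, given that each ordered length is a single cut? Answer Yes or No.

A valid assignment using 6 stock rods:
  stock rod 1: 75 + 30 = 105
  stock rod 2: 70 + 35 = 105
  stock rod 3: 65 + 35 = 100
  stock rod 4: 65 + 35 = 100
  stock rod 5: 65 + 15 + 15 = 95
  stock rod 6: 60 = 60
Every load is within 105 cm, so 6 stock rods suffice.

Yes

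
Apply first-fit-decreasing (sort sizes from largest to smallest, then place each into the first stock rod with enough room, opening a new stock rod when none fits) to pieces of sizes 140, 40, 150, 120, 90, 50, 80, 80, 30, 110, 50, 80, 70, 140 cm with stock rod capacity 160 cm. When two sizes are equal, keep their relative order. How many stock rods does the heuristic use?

8

Sorted descending: 150, 140, 140, 120, 110, 90, 80, 80, 80, 70, 50, 50, 40, 30.
  150 → stock rod 1 (new)  [load 150/160]
  140 → stock rod 2 (new)  [load 140/160]
  140 → stock rod 3 (new)  [load 140/160]
  120 → stock rod 4 (new)  [load 120/160]
  110 → stock rod 5 (new)  [load 110/160]
  90 → stock rod 6 (new)  [load 90/160]
  80 → stock rod 7 (new)  [load 80/160]
  80 → stock rod 7  [load 160/160]
  80 → stock rod 8 (new)  [load 80/160]
  70 → stock rod 6  [load 160/160]
  50 → stock rod 5  [load 160/160]
  50 → stock rod 8  [load 130/160]
  40 → stock rod 4  [load 160/160]
  30 → stock rod 8  [load 160/160]
8 stock rods opened.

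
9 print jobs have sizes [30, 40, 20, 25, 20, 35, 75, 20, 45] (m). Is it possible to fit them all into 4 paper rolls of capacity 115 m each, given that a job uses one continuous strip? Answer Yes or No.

A valid assignment using 3 paper rolls:
  roll 1: 75 + 40 = 115
  roll 2: 45 + 35 + 30 = 110
  roll 3: 25 + 20 + 20 + 20 = 85
That uses only 3 ≤ 4, so 4 paper rolls are enough.

Yes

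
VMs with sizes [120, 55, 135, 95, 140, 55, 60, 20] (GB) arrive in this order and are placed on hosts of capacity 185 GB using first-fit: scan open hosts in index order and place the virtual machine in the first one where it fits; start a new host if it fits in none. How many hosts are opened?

  120 → host 1 (new)  [load 120/185]
  55 → host 1  [load 175/185]
  135 → host 2 (new)  [load 135/185]
  95 → host 3 (new)  [load 95/185]
  140 → host 4 (new)  [load 140/185]
  55 → host 3  [load 150/185]
  60 → host 5 (new)  [load 60/185]
  20 → host 2  [load 155/185]
5 hosts opened.

5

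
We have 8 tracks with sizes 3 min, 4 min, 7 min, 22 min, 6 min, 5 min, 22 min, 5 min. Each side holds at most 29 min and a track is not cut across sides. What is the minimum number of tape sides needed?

3

Total = 22 + 22 + 7 + 6 + 5 + 5 + 4 + 3 = 74 min.
Lower bound: ⌈74/29⌉ = 3 tape sides.
A packing using 3 tape sides:
  side 1: 22 + 7 = 29
  side 2: 22 + 6 = 28
  side 3: 5 + 5 + 4 + 3 = 17
This matches the lower bound, so 3 is optimal.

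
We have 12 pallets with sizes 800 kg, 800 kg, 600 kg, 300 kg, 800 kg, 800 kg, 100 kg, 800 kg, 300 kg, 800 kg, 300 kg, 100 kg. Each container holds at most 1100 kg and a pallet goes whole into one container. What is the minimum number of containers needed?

Total = 800 + 800 + 800 + 800 + 800 + 800 + 600 + 300 + 300 + 300 + 100 + 100 = 6500 kg.
Lower bound: ⌈6500/1100⌉ = 6 containers.
Also, 7 pallets each exceed 550 kg, and no two of those can share a container, so at least 7 containers are needed.
A packing using 7 containers:
  container 1: 800 + 300 = 1100
  container 2: 800 + 300 = 1100
  container 3: 800 + 300 = 1100
  container 4: 800 + 100 + 100 = 1000
  container 5: 800 = 800
  container 6: 800 = 800
  container 7: 600 = 600
This matches the lower bound, so 7 is optimal.

7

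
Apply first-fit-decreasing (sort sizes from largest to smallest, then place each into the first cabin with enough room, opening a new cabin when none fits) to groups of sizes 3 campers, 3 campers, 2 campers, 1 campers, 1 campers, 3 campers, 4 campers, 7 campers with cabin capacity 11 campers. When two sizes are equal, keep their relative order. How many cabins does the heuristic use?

3

Sorted descending: 7, 4, 3, 3, 3, 2, 1, 1.
  7 → cabin 1 (new)  [load 7/11]
  4 → cabin 1  [load 11/11]
  3 → cabin 2 (new)  [load 3/11]
  3 → cabin 2  [load 6/11]
  3 → cabin 2  [load 9/11]
  2 → cabin 2  [load 11/11]
  1 → cabin 3 (new)  [load 1/11]
  1 → cabin 3  [load 2/11]
3 cabins opened.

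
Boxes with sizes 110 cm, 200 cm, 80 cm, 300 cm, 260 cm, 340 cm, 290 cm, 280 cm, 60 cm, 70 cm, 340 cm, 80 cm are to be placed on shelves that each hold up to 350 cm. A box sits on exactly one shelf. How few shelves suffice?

Total = 340 + 340 + 300 + 290 + 280 + 260 + 200 + 110 + 80 + 80 + 70 + 60 = 2410 cm.
Lower bound: ⌈2410/350⌉ = 7 shelves.
A packing using 8 shelves:
  shelf 1: 340 = 340
  shelf 2: 340 = 340
  shelf 3: 300 = 300
  shelf 4: 290 + 60 = 350
  shelf 5: 280 + 70 = 350
  shelf 6: 260 + 80 = 340
  shelf 7: 200 + 110 = 310
  shelf 8: 80 = 80
No arrangement into 7 shelves stays within capacity, so 8 is optimal.

8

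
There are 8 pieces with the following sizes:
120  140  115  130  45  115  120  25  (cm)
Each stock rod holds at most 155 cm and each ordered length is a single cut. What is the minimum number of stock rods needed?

7

Total = 140 + 130 + 120 + 120 + 115 + 115 + 45 + 25 = 810 cm.
Lower bound: ⌈810/155⌉ = 6 stock rods.
A packing using 7 stock rods:
  stock rod 1: 140 = 140
  stock rod 2: 130 + 25 = 155
  stock rod 3: 120 = 120
  stock rod 4: 120 = 120
  stock rod 5: 115 = 115
  stock rod 6: 115 = 115
  stock rod 7: 45 = 45
No arrangement into 6 stock rods stays within capacity, so 7 is optimal.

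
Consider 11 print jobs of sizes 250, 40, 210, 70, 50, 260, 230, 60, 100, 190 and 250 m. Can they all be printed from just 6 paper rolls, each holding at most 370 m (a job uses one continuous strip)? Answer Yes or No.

A valid assignment using 6 paper rolls:
  roll 1: 260 + 100 = 360
  roll 2: 250 + 70 + 50 = 370
  roll 3: 250 + 60 + 40 = 350
  roll 4: 230 = 230
  roll 5: 210 = 210
  roll 6: 190 = 190
Every load is within 370 m, so 6 paper rolls suffice.

Yes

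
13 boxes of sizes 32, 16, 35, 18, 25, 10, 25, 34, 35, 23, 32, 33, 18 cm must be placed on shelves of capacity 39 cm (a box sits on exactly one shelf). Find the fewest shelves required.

Total = 35 + 35 + 34 + 33 + 32 + 32 + 25 + 25 + 23 + 18 + 18 + 16 + 10 = 336 cm.
Lower bound: ⌈336/39⌉ = 9 shelves.
A packing using 10 shelves:
  shelf 1: 35 = 35
  shelf 2: 35 = 35
  shelf 3: 34 = 34
  shelf 4: 33 = 33
  shelf 5: 32 = 32
  shelf 6: 32 = 32
  shelf 7: 25 + 10 = 35
  shelf 8: 25 = 25
  shelf 9: 23 + 16 = 39
  shelf 10: 18 + 18 = 36
No arrangement into 9 shelves stays within capacity, so 10 is optimal.

10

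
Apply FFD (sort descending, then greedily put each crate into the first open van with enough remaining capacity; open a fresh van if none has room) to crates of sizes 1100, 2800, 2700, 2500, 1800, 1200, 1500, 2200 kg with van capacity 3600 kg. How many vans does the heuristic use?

Sorted descending: 2800, 2700, 2500, 2200, 1800, 1500, 1200, 1100.
  2800 → van 1 (new)  [load 2800/3600]
  2700 → van 2 (new)  [load 2700/3600]
  2500 → van 3 (new)  [load 2500/3600]
  2200 → van 4 (new)  [load 2200/3600]
  1800 → van 5 (new)  [load 1800/3600]
  1500 → van 5  [load 3300/3600]
  1200 → van 4  [load 3400/3600]
  1100 → van 3  [load 3600/3600]
5 vans opened.

5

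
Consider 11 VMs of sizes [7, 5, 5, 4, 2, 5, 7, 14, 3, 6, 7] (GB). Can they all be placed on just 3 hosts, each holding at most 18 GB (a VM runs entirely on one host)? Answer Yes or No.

No

Total = 65 GB; ⌈65/18⌉ = 4.
At least 4 hosts are required, but only 3 are allowed.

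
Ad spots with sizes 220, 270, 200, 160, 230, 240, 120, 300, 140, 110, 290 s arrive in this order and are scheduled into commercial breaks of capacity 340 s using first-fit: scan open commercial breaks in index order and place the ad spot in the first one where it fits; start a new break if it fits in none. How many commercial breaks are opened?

8

  220 → break 1 (new)  [load 220/340]
  270 → break 2 (new)  [load 270/340]
  200 → break 3 (new)  [load 200/340]
  160 → break 4 (new)  [load 160/340]
  230 → break 5 (new)  [load 230/340]
  240 → break 6 (new)  [load 240/340]
  120 → break 1  [load 340/340]
  300 → break 7 (new)  [load 300/340]
  140 → break 3  [load 340/340]
  110 → break 4  [load 270/340]
  290 → break 8 (new)  [load 290/340]
8 commercial breaks opened.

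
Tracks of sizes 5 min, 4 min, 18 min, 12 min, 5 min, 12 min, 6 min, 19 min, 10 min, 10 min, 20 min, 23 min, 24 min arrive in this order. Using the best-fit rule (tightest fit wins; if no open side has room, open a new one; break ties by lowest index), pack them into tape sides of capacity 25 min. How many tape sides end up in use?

  5 → side 1 (new)  [load 5/25]
  4 → side 1  [load 9/25]
  18 → side 2 (new)  [load 18/25]
  12 → side 1  [load 21/25]
  5 → side 2  [load 23/25]
  12 → side 3 (new)  [load 12/25]
  6 → side 3  [load 18/25]
  19 → side 4 (new)  [load 19/25]
  10 → side 5 (new)  [load 10/25]
  10 → side 5  [load 20/25]
  20 → side 6 (new)  [load 20/25]
  23 → side 7 (new)  [load 23/25]
  24 → side 8 (new)  [load 24/25]
8 tape sides opened.

8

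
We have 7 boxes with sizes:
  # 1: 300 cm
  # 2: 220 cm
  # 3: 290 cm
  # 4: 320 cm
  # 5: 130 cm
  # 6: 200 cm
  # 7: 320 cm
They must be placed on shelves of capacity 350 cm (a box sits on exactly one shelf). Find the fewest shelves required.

6

Total = 320 + 320 + 300 + 290 + 220 + 200 + 130 = 1780 cm.
Lower bound: ⌈1780/350⌉ = 6 shelves.
A packing using 6 shelves:
  shelf 1: 320 = 320
  shelf 2: 320 = 320
  shelf 3: 300 = 300
  shelf 4: 290 = 290
  shelf 5: 220 + 130 = 350
  shelf 6: 200 = 200
This matches the lower bound, so 6 is optimal.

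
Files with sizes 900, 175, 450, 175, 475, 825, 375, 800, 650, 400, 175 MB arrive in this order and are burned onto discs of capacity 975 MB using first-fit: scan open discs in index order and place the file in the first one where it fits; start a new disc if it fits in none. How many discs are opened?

7

  900 → disc 1 (new)  [load 900/975]
  175 → disc 2 (new)  [load 175/975]
  450 → disc 2  [load 625/975]
  175 → disc 2  [load 800/975]
  475 → disc 3 (new)  [load 475/975]
  825 → disc 4 (new)  [load 825/975]
  375 → disc 3  [load 850/975]
  800 → disc 5 (new)  [load 800/975]
  650 → disc 6 (new)  [load 650/975]
  400 → disc 7 (new)  [load 400/975]
  175 → disc 2  [load 975/975]
7 discs opened.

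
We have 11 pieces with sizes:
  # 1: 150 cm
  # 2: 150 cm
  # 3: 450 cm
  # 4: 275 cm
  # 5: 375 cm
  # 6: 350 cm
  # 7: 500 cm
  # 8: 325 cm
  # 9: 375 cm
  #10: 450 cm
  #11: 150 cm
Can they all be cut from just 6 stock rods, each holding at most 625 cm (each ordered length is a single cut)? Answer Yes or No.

No

Total = 3550 cm; ⌈3550/625⌉ = 6.
7 pieces each exceed half the capacity and cannot share a stock rod, forcing at least 7 stock rods.
At least 7 stock rods are required, but only 6 are allowed.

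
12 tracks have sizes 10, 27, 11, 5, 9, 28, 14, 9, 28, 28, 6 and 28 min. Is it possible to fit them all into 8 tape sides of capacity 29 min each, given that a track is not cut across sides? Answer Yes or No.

Yes

A valid assignment using 8 tape sides:
  side 1: 28 = 28
  side 2: 28 = 28
  side 3: 28 = 28
  side 4: 28 = 28
  side 5: 27 = 27
  side 6: 14 + 11 = 25
  side 7: 10 + 9 + 9 = 28
  side 8: 6 + 5 = 11
Every load is within 29 min, so 8 tape sides suffice.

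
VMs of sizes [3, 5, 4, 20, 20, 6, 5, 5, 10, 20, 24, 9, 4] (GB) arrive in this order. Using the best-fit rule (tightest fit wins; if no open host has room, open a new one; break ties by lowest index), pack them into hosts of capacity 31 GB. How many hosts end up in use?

5

  3 → host 1 (new)  [load 3/31]
  5 → host 1  [load 8/31]
  4 → host 1  [load 12/31]
  20 → host 2 (new)  [load 20/31]
  20 → host 3 (new)  [load 20/31]
  6 → host 2  [load 26/31]
  5 → host 2  [load 31/31]
  5 → host 3  [load 25/31]
  10 → host 1  [load 22/31]
  20 → host 4 (new)  [load 20/31]
  24 → host 5 (new)  [load 24/31]
  9 → host 1  [load 31/31]
  4 → host 3  [load 29/31]
5 hosts opened.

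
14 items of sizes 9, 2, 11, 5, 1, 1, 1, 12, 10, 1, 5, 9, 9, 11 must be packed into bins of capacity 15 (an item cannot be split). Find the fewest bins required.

Total = 12 + 11 + 11 + 10 + 9 + 9 + 9 + 5 + 5 + 2 + 1 + 1 + 1 + 1 = 87.
Lower bound: ⌈87/15⌉ = 6 bins.
Also, 7 items each exceed 15/2, and no two of those can share a bin, so at least 7 bins are needed.
A packing using 7 bins:
  bin 1: 12 + 2 + 1 = 15
  bin 2: 11 + 1 + 1 + 1 = 14
  bin 3: 11 = 11
  bin 4: 10 + 5 = 15
  bin 5: 9 + 5 = 14
  bin 6: 9 = 9
  bin 7: 9 = 9
This matches the lower bound, so 7 is optimal.

7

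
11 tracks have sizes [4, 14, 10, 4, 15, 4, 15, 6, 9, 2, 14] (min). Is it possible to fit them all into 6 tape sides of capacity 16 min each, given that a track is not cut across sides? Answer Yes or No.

No

Total = 97 min; ⌈97/16⌉ = 7.
At least 7 tape sides are required, but only 6 are allowed.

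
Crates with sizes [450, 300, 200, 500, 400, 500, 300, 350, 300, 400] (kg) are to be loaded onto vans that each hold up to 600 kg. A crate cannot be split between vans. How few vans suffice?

Total = 500 + 500 + 450 + 400 + 400 + 350 + 300 + 300 + 300 + 200 = 3700 kg.
Lower bound: ⌈3700/600⌉ = 7 vans.
A packing using 8 vans:
  van 1: 500 = 500
  van 2: 500 = 500
  van 3: 450 = 450
  van 4: 400 + 200 = 600
  van 5: 400 = 400
  van 6: 350 = 350
  van 7: 300 + 300 = 600
  van 8: 300 = 300
No arrangement into 7 vans stays within capacity, so 8 is optimal.

8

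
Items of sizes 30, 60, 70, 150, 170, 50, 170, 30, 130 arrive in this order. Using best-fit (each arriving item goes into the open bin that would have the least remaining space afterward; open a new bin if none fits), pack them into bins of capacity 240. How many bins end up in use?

  30 → bin 1 (new)  [load 30/240]
  60 → bin 1  [load 90/240]
  70 → bin 1  [load 160/240]
  150 → bin 2 (new)  [load 150/240]
  170 → bin 3 (new)  [load 170/240]
  50 → bin 3  [load 220/240]
  170 → bin 4 (new)  [load 170/240]
  30 → bin 4  [load 200/240]
  130 → bin 5 (new)  [load 130/240]
5 bins opened.

5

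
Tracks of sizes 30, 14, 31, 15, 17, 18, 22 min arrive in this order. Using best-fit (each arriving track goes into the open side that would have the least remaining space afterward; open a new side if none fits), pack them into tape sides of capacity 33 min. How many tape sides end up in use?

  30 → side 1 (new)  [load 30/33]
  14 → side 2 (new)  [load 14/33]
  31 → side 3 (new)  [load 31/33]
  15 → side 2  [load 29/33]
  17 → side 4 (new)  [load 17/33]
  18 → side 5 (new)  [load 18/33]
  22 → side 6 (new)  [load 22/33]
6 tape sides opened.

6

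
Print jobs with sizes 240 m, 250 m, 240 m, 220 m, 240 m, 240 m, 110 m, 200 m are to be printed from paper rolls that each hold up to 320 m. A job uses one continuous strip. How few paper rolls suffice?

Total = 250 + 240 + 240 + 240 + 240 + 220 + 200 + 110 = 1740 m.
Lower bound: ⌈1740/320⌉ = 6 paper rolls.
Also, 7 print jobs each exceed 160 m, and no two of those can share a roll, so at least 7 paper rolls are needed.
A packing using 7 paper rolls:
  roll 1: 250 = 250
  roll 2: 240 = 240
  roll 3: 240 = 240
  roll 4: 240 = 240
  roll 5: 240 = 240
  roll 6: 220 = 220
  roll 7: 200 + 110 = 310
This matches the lower bound, so 7 is optimal.

7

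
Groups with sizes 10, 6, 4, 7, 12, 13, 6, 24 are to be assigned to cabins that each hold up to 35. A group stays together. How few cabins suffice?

3

Total = 24 + 13 + 12 + 10 + 7 + 6 + 6 + 4 = 82.
Lower bound: ⌈82/35⌉ = 3 cabins.
A packing using 3 cabins:
  cabin 1: 24 + 10 = 34
  cabin 2: 13 + 12 + 7 = 32
  cabin 3: 6 + 6 + 4 = 16
This matches the lower bound, so 3 is optimal.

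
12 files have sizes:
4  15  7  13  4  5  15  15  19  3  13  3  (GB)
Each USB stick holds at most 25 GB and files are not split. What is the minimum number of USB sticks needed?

6

Total = 19 + 15 + 15 + 15 + 13 + 13 + 7 + 5 + 4 + 4 + 3 + 3 = 116 GB.
Lower bound: ⌈116/25⌉ = 5 USB sticks.
Also, 6 files each exceed 25/2 GB, and no two of those can share a USB stick, so at least 6 USB sticks are needed.
A packing using 6 USB sticks:
  USB stick 1: 19 + 5 = 24
  USB stick 2: 15 + 7 + 3 = 25
  USB stick 3: 15 + 4 + 4 = 23
  USB stick 4: 15 + 3 = 18
  USB stick 5: 13 = 13
  USB stick 6: 13 = 13
This matches the lower bound, so 6 is optimal.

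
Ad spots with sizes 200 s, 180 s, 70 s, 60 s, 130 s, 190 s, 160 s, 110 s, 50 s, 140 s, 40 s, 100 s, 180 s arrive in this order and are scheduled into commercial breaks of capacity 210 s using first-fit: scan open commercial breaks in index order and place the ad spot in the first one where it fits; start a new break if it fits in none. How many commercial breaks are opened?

9

  200 → break 1 (new)  [load 200/210]
  180 → break 2 (new)  [load 180/210]
  70 → break 3 (new)  [load 70/210]
  60 → break 3  [load 130/210]
  130 → break 4 (new)  [load 130/210]
  190 → break 5 (new)  [load 190/210]
  160 → break 6 (new)  [load 160/210]
  110 → break 7 (new)  [load 110/210]
  50 → break 3  [load 180/210]
  140 → break 8 (new)  [load 140/210]
  40 → break 4  [load 170/210]
  100 → break 7  [load 210/210]
  180 → break 9 (new)  [load 180/210]
9 commercial breaks opened.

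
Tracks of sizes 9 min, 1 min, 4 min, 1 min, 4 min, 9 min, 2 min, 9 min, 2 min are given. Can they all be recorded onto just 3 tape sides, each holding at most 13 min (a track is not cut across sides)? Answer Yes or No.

Total = 41 min; ⌈41/13⌉ = 4.
At least 4 tape sides are required, but only 3 are allowed.

No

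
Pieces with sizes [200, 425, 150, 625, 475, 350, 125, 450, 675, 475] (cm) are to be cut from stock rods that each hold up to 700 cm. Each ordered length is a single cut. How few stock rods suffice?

7

Total = 675 + 625 + 475 + 475 + 450 + 425 + 350 + 200 + 150 + 125 = 3950 cm.
Lower bound: ⌈3950/700⌉ = 6 stock rods.
A packing using 7 stock rods:
  stock rod 1: 675 = 675
  stock rod 2: 625 = 625
  stock rod 3: 475 + 200 = 675
  stock rod 4: 475 + 150 = 625
  stock rod 5: 450 + 125 = 575
  stock rod 6: 425 = 425
  stock rod 7: 350 = 350
No arrangement into 6 stock rods stays within capacity, so 7 is optimal.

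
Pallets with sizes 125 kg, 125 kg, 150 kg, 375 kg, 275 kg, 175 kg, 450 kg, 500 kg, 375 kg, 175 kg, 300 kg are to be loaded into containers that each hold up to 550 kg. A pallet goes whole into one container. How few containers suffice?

6

Total = 500 + 450 + 375 + 375 + 300 + 275 + 175 + 175 + 150 + 125 + 125 = 3025 kg.
Lower bound: ⌈3025/550⌉ = 6 containers.
A packing using 6 containers:
  container 1: 500 = 500
  container 2: 450 = 450
  container 3: 375 + 175 = 550
  container 4: 375 + 175 = 550
  container 5: 300 + 150 = 450
  container 6: 275 + 125 + 125 = 525
This matches the lower bound, so 6 is optimal.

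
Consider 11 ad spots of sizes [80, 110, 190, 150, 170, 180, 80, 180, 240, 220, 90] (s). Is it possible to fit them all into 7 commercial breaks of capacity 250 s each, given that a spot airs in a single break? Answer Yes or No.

Total = 1690 s; ⌈1690/250⌉ = 7.
The bound of 7 does not rule out 7, but exhaustive search shows no assignment into 7 commercial breaks of capacity 250 s exists — the minimum is 8.

No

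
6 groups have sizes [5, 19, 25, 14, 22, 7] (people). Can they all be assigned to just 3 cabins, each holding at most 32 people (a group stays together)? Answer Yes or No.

No

Total = 92 people; ⌈92/32⌉ = 3.
The bound of 3 does not rule out 3, but exhaustive search shows no assignment into 3 cabins of capacity 32 people exists — the minimum is 4.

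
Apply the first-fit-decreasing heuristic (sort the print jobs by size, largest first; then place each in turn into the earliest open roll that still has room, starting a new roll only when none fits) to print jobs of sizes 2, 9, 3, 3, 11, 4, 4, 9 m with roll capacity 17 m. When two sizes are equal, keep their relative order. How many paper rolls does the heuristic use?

Sorted descending: 11, 9, 9, 4, 4, 3, 3, 2.
  11 → roll 1 (new)  [load 11/17]
  9 → roll 2 (new)  [load 9/17]
  9 → roll 3 (new)  [load 9/17]
  4 → roll 1  [load 15/17]
  4 → roll 2  [load 13/17]
  3 → roll 2  [load 16/17]
  3 → roll 3  [load 12/17]
  2 → roll 1  [load 17/17]
3 paper rolls opened.

3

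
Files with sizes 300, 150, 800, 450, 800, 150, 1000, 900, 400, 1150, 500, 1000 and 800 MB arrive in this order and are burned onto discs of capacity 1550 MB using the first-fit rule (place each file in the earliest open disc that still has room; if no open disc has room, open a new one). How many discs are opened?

  300 → disc 1 (new)  [load 300/1550]
  150 → disc 1  [load 450/1550]
  800 → disc 1  [load 1250/1550]
  450 → disc 2 (new)  [load 450/1550]
  800 → disc 2  [load 1250/1550]
  150 → disc 1  [load 1400/1550]
  1000 → disc 3 (new)  [load 1000/1550]
  900 → disc 4 (new)  [load 900/1550]
  400 → disc 3  [load 1400/1550]
  1150 → disc 5 (new)  [load 1150/1550]
  500 → disc 4  [load 1400/1550]
  1000 → disc 6 (new)  [load 1000/1550]
  800 → disc 7 (new)  [load 800/1550]
7 discs opened.

7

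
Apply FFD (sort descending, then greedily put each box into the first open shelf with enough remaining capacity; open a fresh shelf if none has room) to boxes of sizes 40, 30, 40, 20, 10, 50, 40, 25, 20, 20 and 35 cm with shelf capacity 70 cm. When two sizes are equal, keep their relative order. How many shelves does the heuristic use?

Sorted descending: 50, 40, 40, 40, 35, 30, 25, 20, 20, 20, 10.
  50 → shelf 1 (new)  [load 50/70]
  40 → shelf 2 (new)  [load 40/70]
  40 → shelf 3 (new)  [load 40/70]
  40 → shelf 4 (new)  [load 40/70]
  35 → shelf 5 (new)  [load 35/70]
  30 → shelf 2  [load 70/70]
  25 → shelf 3  [load 65/70]
  20 → shelf 1  [load 70/70]
  20 → shelf 4  [load 60/70]
  20 → shelf 5  [load 55/70]
  10 → shelf 4  [load 70/70]
5 shelves opened.

5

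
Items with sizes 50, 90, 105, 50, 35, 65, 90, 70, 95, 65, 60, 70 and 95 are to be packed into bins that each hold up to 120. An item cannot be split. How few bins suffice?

10

Total = 105 + 95 + 95 + 90 + 90 + 70 + 70 + 65 + 65 + 60 + 50 + 50 + 35 = 940.
Lower bound: ⌈940/120⌉ = 8 bins.
Also, 9 items each exceed 60, and no two of those can share a bin, so at least 9 bins are needed.
A packing using 10 bins:
  bin 1: 105 = 105
  bin 2: 95 = 95
  bin 3: 95 = 95
  bin 4: 90 = 90
  bin 5: 90 = 90
  bin 6: 70 + 50 = 120
  bin 7: 70 + 50 = 120
  bin 8: 65 + 35 = 100
  bin 9: 65 = 65
  bin 10: 60 = 60
No arrangement into 9 bins stays within capacity, so 10 is optimal.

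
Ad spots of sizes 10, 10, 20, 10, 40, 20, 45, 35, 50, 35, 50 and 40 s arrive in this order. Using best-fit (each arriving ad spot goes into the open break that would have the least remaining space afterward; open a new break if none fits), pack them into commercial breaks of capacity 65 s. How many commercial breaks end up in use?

8

  10 → break 1 (new)  [load 10/65]
  10 → break 1  [load 20/65]
  20 → break 1  [load 40/65]
  10 → break 1  [load 50/65]
  40 → break 2 (new)  [load 40/65]
  20 → break 2  [load 60/65]
  45 → break 3 (new)  [load 45/65]
  35 → break 4 (new)  [load 35/65]
  50 → break 5 (new)  [load 50/65]
  35 → break 6 (new)  [load 35/65]
  50 → break 7 (new)  [load 50/65]
  40 → break 8 (new)  [load 40/65]
8 commercial breaks opened.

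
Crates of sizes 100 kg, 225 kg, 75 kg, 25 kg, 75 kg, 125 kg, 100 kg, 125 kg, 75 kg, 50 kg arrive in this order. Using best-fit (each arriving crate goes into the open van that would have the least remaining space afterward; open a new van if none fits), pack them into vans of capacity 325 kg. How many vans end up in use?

4

  100 → van 1 (new)  [load 100/325]
  225 → van 1  [load 325/325]
  75 → van 2 (new)  [load 75/325]
  25 → van 2  [load 100/325]
  75 → van 2  [load 175/325]
  125 → van 2  [load 300/325]
  100 → van 3 (new)  [load 100/325]
  125 → van 3  [load 225/325]
  75 → van 3  [load 300/325]
  50 → van 4 (new)  [load 50/325]
4 vans opened.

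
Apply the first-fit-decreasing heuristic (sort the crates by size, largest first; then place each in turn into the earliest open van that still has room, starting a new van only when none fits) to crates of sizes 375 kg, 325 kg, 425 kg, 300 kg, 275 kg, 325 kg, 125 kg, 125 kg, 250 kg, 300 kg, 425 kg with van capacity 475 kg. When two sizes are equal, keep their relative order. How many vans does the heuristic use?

Sorted descending: 425, 425, 375, 325, 325, 300, 300, 275, 250, 125, 125.
  425 → van 1 (new)  [load 425/475]
  425 → van 2 (new)  [load 425/475]
  375 → van 3 (new)  [load 375/475]
  325 → van 4 (new)  [load 325/475]
  325 → van 5 (new)  [load 325/475]
  300 → van 6 (new)  [load 300/475]
  300 → van 7 (new)  [load 300/475]
  275 → van 8 (new)  [load 275/475]
  250 → van 9 (new)  [load 250/475]
  125 → van 4  [load 450/475]
  125 → van 5  [load 450/475]
9 vans opened.

9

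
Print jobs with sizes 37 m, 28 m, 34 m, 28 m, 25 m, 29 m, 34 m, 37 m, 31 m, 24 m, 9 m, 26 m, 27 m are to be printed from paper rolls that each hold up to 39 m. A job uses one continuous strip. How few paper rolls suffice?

Total = 37 + 37 + 34 + 34 + 31 + 29 + 28 + 28 + 27 + 26 + 25 + 24 + 9 = 369 m.
Lower bound: ⌈369/39⌉ = 10 paper rolls.
Also, 12 print jobs each exceed 39/2 m, and no two of those can share a roll, so at least 12 paper rolls are needed.
A packing using 12 paper rolls:
  roll 1: 37 = 37
  roll 2: 37 = 37
  roll 3: 34 = 34
  roll 4: 34 = 34
  roll 5: 31 = 31
  roll 6: 29 + 9 = 38
  roll 7: 28 = 28
  roll 8: 28 = 28
  roll 9: 27 = 27
  roll 10: 26 = 26
  roll 11: 25 = 25
  roll 12: 24 = 24
This matches the lower bound, so 12 is optimal.

12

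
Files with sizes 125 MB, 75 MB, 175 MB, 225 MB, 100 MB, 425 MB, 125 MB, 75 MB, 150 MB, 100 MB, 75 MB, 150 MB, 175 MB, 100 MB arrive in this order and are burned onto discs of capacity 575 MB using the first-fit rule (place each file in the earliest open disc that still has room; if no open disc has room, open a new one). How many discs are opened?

4

  125 → disc 1 (new)  [load 125/575]
  75 → disc 1  [load 200/575]
  175 → disc 1  [load 375/575]
  225 → disc 2 (new)  [load 225/575]
  100 → disc 1  [load 475/575]
  425 → disc 3 (new)  [load 425/575]
  125 → disc 2  [load 350/575]
  75 → disc 1  [load 550/575]
  150 → disc 2  [load 500/575]
  100 → disc 3  [load 525/575]
  75 → disc 2  [load 575/575]
  150 → disc 4 (new)  [load 150/575]
  175 → disc 4  [load 325/575]
  100 → disc 4  [load 425/575]
4 discs opened.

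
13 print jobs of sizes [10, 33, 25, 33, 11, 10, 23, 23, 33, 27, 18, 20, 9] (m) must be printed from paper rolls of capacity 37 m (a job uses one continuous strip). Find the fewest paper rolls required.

Total = 33 + 33 + 33 + 27 + 25 + 23 + 23 + 20 + 18 + 11 + 10 + 10 + 9 = 275 m.
Lower bound: ⌈275/37⌉ = 8 paper rolls.
A packing using 9 paper rolls:
  roll 1: 33 = 33
  roll 2: 33 = 33
  roll 3: 33 = 33
  roll 4: 27 + 10 = 37
  roll 5: 25 + 11 = 36
  roll 6: 23 + 10 = 33
  roll 7: 23 + 9 = 32
  roll 8: 20 = 20
  roll 9: 18 = 18
No arrangement into 8 paper rolls stays within capacity, so 9 is optimal.

9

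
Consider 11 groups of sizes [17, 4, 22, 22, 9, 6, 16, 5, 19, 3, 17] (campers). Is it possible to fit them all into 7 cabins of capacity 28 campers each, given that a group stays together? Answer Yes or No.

A valid assignment using 6 cabins:
  cabin 1: 22 + 6 = 28
  cabin 2: 22 + 5 = 27
  cabin 3: 19 + 9 = 28
  cabin 4: 17 + 4 + 3 = 24
  cabin 5: 17 = 17
  cabin 6: 16 = 16
That uses only 6 ≤ 7, so 7 cabins are enough.

Yes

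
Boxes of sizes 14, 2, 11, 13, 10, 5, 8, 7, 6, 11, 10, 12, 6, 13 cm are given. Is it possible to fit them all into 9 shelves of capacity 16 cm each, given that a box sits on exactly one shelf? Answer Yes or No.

A valid assignment using 9 shelves:
  shelf 1: 14 + 2 = 16
  shelf 2: 13 = 13
  shelf 3: 13 = 13
  shelf 4: 12 = 12
  shelf 5: 11 + 5 = 16
  shelf 6: 11 = 11
  shelf 7: 10 + 6 = 16
  shelf 8: 10 + 6 = 16
  shelf 9: 8 + 7 = 15
Every load is within 16 cm, so 9 shelves suffice.

Yes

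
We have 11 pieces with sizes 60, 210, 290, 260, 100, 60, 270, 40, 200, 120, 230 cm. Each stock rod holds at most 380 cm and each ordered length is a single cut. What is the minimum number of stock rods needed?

Total = 290 + 270 + 260 + 230 + 210 + 200 + 120 + 100 + 60 + 60 + 40 = 1840 cm.
Lower bound: ⌈1840/380⌉ = 5 stock rods.
Also, 6 pieces each exceed 190 cm, and no two of those can share a stock rod, so at least 6 stock rods are needed.
A packing using 6 stock rods:
  stock rod 1: 290 + 60 = 350
  stock rod 2: 270 + 100 = 370
  stock rod 3: 260 + 120 = 380
  stock rod 4: 230 + 60 + 40 = 330
  stock rod 5: 210 = 210
  stock rod 6: 200 = 200
This matches the lower bound, so 6 is optimal.

6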